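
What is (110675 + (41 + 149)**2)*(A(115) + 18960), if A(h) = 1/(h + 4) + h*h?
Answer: 562150598400/119 ≈ 4.7240e+9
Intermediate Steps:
A(h) = h**2 + 1/(4 + h) (A(h) = 1/(4 + h) + h**2 = h**2 + 1/(4 + h))
(110675 + (41 + 149)**2)*(A(115) + 18960) = (110675 + (41 + 149)**2)*((1 + 115**3 + 4*115**2)/(4 + 115) + 18960) = (110675 + 190**2)*((1 + 1520875 + 4*13225)/119 + 18960) = (110675 + 36100)*((1 + 1520875 + 52900)/119 + 18960) = 146775*((1/119)*1573776 + 18960) = 146775*(1573776/119 + 18960) = 146775*(3830016/119) = 562150598400/119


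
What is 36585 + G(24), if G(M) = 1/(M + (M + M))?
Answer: 2634121/72 ≈ 36585.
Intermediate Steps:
G(M) = 1/(3*M) (G(M) = 1/(M + 2*M) = 1/(3*M))
36585 + G(24) = 36585 + (⅓)/24 = 36585 + (⅓)*(1/24) = 36585 + 1/72 = 2634121/72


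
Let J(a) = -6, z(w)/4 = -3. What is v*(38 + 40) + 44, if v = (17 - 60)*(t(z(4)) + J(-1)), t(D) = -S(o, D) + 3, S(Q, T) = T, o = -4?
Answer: -30142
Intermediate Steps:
z(w) = -12 (z(w) = 4*(-3) = -12)
t(D) = 3 - D (t(D) = -D + 3 = 3 - D)
v = -387 (v = (17 - 60)*((3 - 1*(-12)) - 6) = -43*((3 + 12) - 6) = -43*(15 - 6) = -43*9 = -387)
v*(38 + 40) + 44 = -387*(38 + 40) + 44 = -387*78 + 44 = -30186 + 44 = -30142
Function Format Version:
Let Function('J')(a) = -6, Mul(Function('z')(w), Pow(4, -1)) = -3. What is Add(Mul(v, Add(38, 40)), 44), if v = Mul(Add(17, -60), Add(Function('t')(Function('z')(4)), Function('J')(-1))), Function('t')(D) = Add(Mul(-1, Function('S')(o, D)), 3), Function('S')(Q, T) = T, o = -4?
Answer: -30142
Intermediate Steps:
Function('z')(w) = -12 (Function('z')(w) = Mul(4, -3) = -12)
Function('t')(D) = Add(3, Mul(-1, D)) (Function('t')(D) = Add(Mul(-1, D), 3) = Add(3, Mul(-1, D)))
v = -387 (v = Mul(Add(17, -60), Add(Add(3, Mul(-1, -12)), -6)) = Mul(-43, Add(Add(3, 12), -6)) = Mul(-43, Add(15, -6)) = Mul(-43, 9) = -387)
Add(Mul(v, Add(38, 40)), 44) = Add(Mul(-387, Add(38, 40)), 44) = Add(Mul(-387, 78), 44) = Add(-30186, 44) = -30142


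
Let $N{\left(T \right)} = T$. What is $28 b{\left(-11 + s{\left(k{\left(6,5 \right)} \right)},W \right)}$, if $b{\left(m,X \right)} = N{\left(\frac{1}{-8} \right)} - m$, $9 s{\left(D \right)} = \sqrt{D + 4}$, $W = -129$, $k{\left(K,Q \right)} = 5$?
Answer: $\frac{1771}{6} \approx 295.17$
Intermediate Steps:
$s{\left(D \right)} = \frac{\sqrt{4 + D}}{9}$ ($s{\left(D \right)} = \frac{\sqrt{D + 4}}{9} = \frac{\sqrt{4 + D}}{9}$)
$b{\left(m,X \right)} = - \frac{1}{8} - m$ ($b{\left(m,X \right)} = \frac{1}{-8} - m = - \frac{1}{8} - m$)
$28 b{\left(-11 + s{\left(k{\left(6,5 \right)} \right)},W \right)} = 28 \left(- \frac{1}{8} - \left(-11 + \frac{\sqrt{4 + 5}}{9}\right)\right) = 28 \left(- \frac{1}{8} - \left(-11 + \frac{\sqrt{9}}{9}\right)\right) = 28 \left(- \frac{1}{8} - \left(-11 + \frac{1}{9} \cdot 3\right)\right) = 28 \left(- \frac{1}{8} - \left(-11 + \frac{1}{3}\right)\right) = 28 \left(- \frac{1}{8} - - \frac{32}{3}\right) = 28 \left(- \frac{1}{8} + \frac{32}{3}\right) = 28 \cdot \frac{253}{24} = \frac{1771}{6}$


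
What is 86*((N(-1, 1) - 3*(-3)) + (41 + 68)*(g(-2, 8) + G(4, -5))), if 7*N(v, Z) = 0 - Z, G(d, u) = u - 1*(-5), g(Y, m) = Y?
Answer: -125904/7 ≈ -17986.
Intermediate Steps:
G(d, u) = 5 + u (G(d, u) = u + 5 = 5 + u)
N(v, Z) = -Z/7 (N(v, Z) = (0 - Z)/7 = (-Z)/7 = -Z/7)
86*((N(-1, 1) - 3*(-3)) + (41 + 68)*(g(-2, 8) + G(4, -5))) = 86*((-⅐*1 - 3*(-3)) + (41 + 68)*(-2 + (5 - 5))) = 86*((-⅐ + 9) + 109*(-2 + 0)) = 86*(62/7 + 109*(-2)) = 86*(62/7 - 218) = 86*(-1464/7) = -125904/7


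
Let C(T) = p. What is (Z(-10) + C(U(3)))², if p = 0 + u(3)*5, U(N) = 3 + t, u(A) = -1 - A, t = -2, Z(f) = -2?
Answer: 484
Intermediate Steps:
U(N) = 1 (U(N) = 3 - 2 = 1)
p = -20 (p = 0 + (-1 - 1*3)*5 = 0 + (-1 - 3)*5 = 0 - 4*5 = 0 - 20 = -20)
C(T) = -20
(Z(-10) + C(U(3)))² = (-2 - 20)² = (-22)² = 484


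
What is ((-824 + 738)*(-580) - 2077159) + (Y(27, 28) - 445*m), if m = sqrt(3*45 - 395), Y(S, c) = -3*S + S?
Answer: -2027333 - 890*I*sqrt(65) ≈ -2.0273e+6 - 7175.4*I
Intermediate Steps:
Y(S, c) = -2*S
m = 2*I*sqrt(65) (m = sqrt(135 - 395) = sqrt(-260) = 2*I*sqrt(65) ≈ 16.125*I)
((-824 + 738)*(-580) - 2077159) + (Y(27, 28) - 445*m) = ((-824 + 738)*(-580) - 2077159) + (-2*27 - 890*I*sqrt(65)) = (-86*(-580) - 2077159) + (-54 - 890*I*sqrt(65)) = (49880 - 2077159) + (-54 - 890*I*sqrt(65)) = -2027279 + (-54 - 890*I*sqrt(65)) = -2027333 - 890*I*sqrt(65)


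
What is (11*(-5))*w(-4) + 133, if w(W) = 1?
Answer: 78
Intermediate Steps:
(11*(-5))*w(-4) + 133 = (11*(-5))*1 + 133 = -55*1 + 133 = -55 + 133 = 78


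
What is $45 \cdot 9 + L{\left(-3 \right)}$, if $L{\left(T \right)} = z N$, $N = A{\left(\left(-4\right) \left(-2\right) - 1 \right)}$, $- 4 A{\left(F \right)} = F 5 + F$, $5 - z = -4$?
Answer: $\frac{621}{2} \approx 310.5$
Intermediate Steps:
$z = 9$ ($z = 5 - -4 = 5 + 4 = 9$)
$A{\left(F \right)} = - \frac{3 F}{2}$ ($A{\left(F \right)} = - \frac{F 5 + F}{4} = - \frac{5 F + F}{4} = - \frac{6 F}{4} = - \frac{3 F}{2}$)
$N = - \frac{21}{2}$ ($N = - \frac{3 \left(\left(-4\right) \left(-2\right) - 1\right)}{2} = - \frac{3 \left(8 - 1\right)}{2} = \left(- \frac{3}{2}\right) 7 = - \frac{21}{2} \approx -10.5$)
$L{\left(T \right)} = - \frac{189}{2}$ ($L{\left(T \right)} = 9 \left(- \frac{21}{2}\right) = - \frac{189}{2}$)
$45 \cdot 9 + L{\left(-3 \right)} = 45 \cdot 9 - \frac{189}{2} = 405 - \frac{189}{2} = \frac{621}{2}$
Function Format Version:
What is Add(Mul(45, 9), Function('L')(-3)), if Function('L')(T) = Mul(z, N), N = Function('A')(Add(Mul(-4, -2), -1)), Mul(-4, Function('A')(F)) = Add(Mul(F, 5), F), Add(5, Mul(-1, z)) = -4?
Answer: Rational(621, 2) ≈ 310.50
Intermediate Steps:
z = 9 (z = Add(5, Mul(-1, -4)) = Add(5, 4) = 9)
Function('A')(F) = Mul(Rational(-3, 2), F) (Function('A')(F) = Mul(Rational(-1, 4), Add(Mul(F, 5), F)) = Mul(Rational(-1, 4), Add(Mul(5, F), F)) = Mul(Rational(-1, 4), Mul(6, F)) = Mul(Rational(-3, 2), F))
N = Rational(-21, 2) (N = Mul(Rational(-3, 2), Add(Mul(-4, -2), -1)) = Mul(Rational(-3, 2), Add(8, -1)) = Mul(Rational(-3, 2), 7) = Rational(-21, 2) ≈ -10.500)
Function('L')(T) = Rational(-189, 2) (Function('L')(T) = Mul(9, Rational(-21, 2)) = Rational(-189, 2))
Add(Mul(45, 9), Function('L')(-3)) = Add(Mul(45, 9), Rational(-189, 2)) = Add(405, Rational(-189, 2)) = Rational(621, 2)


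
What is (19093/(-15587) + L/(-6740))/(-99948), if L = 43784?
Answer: 67595669/875014589020 ≈ 7.7251e-5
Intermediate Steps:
(19093/(-15587) + L/(-6740))/(-99948) = (19093/(-15587) + 43784/(-6740))/(-99948) = (19093*(-1/15587) + 43784*(-1/6740))*(-1/99948) = (-19093/15587 - 10946/1685)*(-1/99948) = -202787007/26264095*(-1/99948) = 67595669/875014589020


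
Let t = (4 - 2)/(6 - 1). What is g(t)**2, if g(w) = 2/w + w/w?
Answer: 36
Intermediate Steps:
t = 2/5 ≈ 0.40000
g(w) = 1 + 2/w (g(w) = 2/w + 1 = 1 + 2/w)
g(t)**2 = ((2 + 2/5)/(2/5))**2 = ((5/2)*(12/5))**2 = 6**2 = 36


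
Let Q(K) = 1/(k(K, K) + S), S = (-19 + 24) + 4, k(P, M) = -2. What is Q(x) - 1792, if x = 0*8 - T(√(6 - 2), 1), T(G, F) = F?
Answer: -12543/7 ≈ -1791.9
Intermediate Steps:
x = -1 (x = 0*8 - 1*1 = 0 - 1 = -1)
S = 9 (S = 5 + 4 = 9)
Q(K) = ⅐ (Q(K) = 1/(-2 + 9) = 1/7 = ⅐)
Q(x) - 1792 = ⅐ - 1792 = -12543/7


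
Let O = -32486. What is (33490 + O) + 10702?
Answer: 11706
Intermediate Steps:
(33490 + O) + 10702 = (33490 - 32486) + 10702 = 1004 + 10702 = 11706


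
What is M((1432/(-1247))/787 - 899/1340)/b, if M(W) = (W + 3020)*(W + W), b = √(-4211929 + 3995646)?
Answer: 3510755971744332089919*I*√216283/187018408831334780245400 ≈ 8.7303*I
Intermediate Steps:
b = I*√216283 (b = √(-216283) = I*√216283 ≈ 465.06*I)
M(W) = 2*W*(3020 + W) (M(W) = (3020 + W)*(2*W) = 2*W*(3020 + W))
M((1432/(-1247))/787 - 899/1340)/b = (2*((1432/(-1247))/787 - 899/1340)*(3020 + ((1432/(-1247))/787 - 899/1340)))/((I*√216283)) = (2*((1432*(-1/1247))*(1/787) - 899*1/1340)*(3020 + ((1432*(-1/1247))*(1/787) - 899*1/1340)))*(-I*√216283/216283) = (2*(-1432/1247*1/787 - 899/1340)*(3020 + (-1432/1247*1/787 - 899/1340)))*(-I*√216283/216283) = (2*(-1432/981389 - 899/1340)*(3020 + (-1432/981389 - 899/1340)))*(-I*√216283/216283) = (2*(-884187591/1315061260)*(3020 - 884187591/1315061260))*(-I*√216283/216283) = (2*(-884187591/1315061260)*(3970600817609/1315061260))*(-I*√216283/216283) = -(-3510755971744332089919)*I*√216283/187018408831334780245400 = 3510755971744332089919*I*√216283/187018408831334780245400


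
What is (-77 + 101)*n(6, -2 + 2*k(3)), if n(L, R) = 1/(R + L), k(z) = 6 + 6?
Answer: 6/7 ≈ 0.85714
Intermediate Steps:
k(z) = 12
n(L, R) = 1/(L + R)
(-77 + 101)*n(6, -2 + 2*k(3)) = (-77 + 101)/(6 + (-2 + 2*12)) = 24/(6 + (-2 + 24)) = 24/(6 + 22) = 24/28 = 24*(1/28) = 6/7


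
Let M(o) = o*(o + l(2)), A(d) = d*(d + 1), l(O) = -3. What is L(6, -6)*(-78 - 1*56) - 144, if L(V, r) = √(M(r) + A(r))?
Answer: -144 - 268*√21 ≈ -1372.1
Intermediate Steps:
A(d) = d*(1 + d)
M(o) = o*(-3 + o) (M(o) = o*(o - 3) = o*(-3 + o))
L(V, r) = √(r*(1 + r) + r*(-3 + r)) (L(V, r) = √(r*(-3 + r) + r*(1 + r)) = √(r*(1 + r) + r*(-3 + r)))
L(6, -6)*(-78 - 1*56) - 144 = (√2*√(-6*(-1 - 6)))*(-78 - 1*56) - 144 = (√2*√(-6*(-7)))*(-78 - 56) - 144 = (√2*√42)*(-134) - 144 = (2*√21)*(-134) - 144 = -268*√21 - 144 = -144 - 268*√21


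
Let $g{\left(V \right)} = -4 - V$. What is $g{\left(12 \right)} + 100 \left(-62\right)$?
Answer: $-6216$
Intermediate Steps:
$g{\left(12 \right)} + 100 \left(-62\right) = \left(-4 - 12\right) + 100 \left(-62\right) = \left(-4 - 12\right) - 6200 = -16 - 6200 = -6216$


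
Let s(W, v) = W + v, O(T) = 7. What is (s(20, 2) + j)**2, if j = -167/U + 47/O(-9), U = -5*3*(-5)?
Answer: 193376836/275625 ≈ 701.59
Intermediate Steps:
U = 75 (U = -15*(-5) = 75)
j = 2356/525 (j = -167/75 + 47/7 = 2356/525 ≈ 4.4876)
(s(20, 2) + j)**2 = ((20 + 2) + 2356/525)**2 = (22 + 2356/525)**2 = (13906/525)**2 = 193376836/275625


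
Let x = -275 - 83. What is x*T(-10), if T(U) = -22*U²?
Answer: 787600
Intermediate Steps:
x = -358
x*T(-10) = -(-7876)*(-10)² = -(-7876)*100 = -358*(-2200) = 787600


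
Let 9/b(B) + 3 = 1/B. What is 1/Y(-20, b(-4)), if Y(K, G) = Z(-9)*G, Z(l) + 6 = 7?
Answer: -13/36 ≈ -0.36111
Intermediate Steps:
b(B) = 9/(-3 + 1/B)
Z(l) = 1 (Z(l) = -6 + 7 = 1)
Y(K, G) = G (Y(K, G) = 1*G = G)
1/Y(-20, b(-4)) = 1/(-9*(-4)/(-1 + 3*(-4))) = 1/(-9*(-4)/(-1 - 12)) = 1/(-9*(-4)/(-13)) = 1/(-9*(-4)*(-1/13)) = 1/(-36/13) = -13/36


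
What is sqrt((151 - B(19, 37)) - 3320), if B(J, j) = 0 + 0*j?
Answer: I*sqrt(3169) ≈ 56.294*I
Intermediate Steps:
B(J, j) = 0 (B(J, j) = 0 + 0 = 0)
sqrt((151 - B(19, 37)) - 3320) = sqrt((151 - 1*0) - 3320) = sqrt((151 + 0) - 3320) = sqrt(151 - 3320) = sqrt(-3169) = I*sqrt(3169)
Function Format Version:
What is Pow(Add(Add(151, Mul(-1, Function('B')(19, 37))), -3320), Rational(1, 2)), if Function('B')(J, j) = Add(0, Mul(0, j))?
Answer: Mul(I, Pow(3169, Rational(1, 2))) ≈ Mul(56.294, I)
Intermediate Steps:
Function('B')(J, j) = 0 (Function('B')(J, j) = Add(0, 0) = 0)
Pow(Add(Add(151, Mul(-1, Function('B')(19, 37))), -3320), Rational(1, 2)) = Pow(Add(Add(151, Mul(-1, 0)), -3320), Rational(1, 2)) = Pow(Add(Add(151, 0), -3320), Rational(1, 2)) = Pow(Add(151, -3320), Rational(1, 2)) = Pow(-3169, Rational(1, 2)) = Mul(I, Pow(3169, Rational(1, 2)))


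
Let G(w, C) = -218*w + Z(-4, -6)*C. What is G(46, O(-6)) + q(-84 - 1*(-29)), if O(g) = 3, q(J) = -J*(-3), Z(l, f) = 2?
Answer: -10187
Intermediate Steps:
q(J) = 3*J (q(J) = -(-3)*J = 3*J)
G(w, C) = -218*w + 2*C
G(46, O(-6)) + q(-84 - 1*(-29)) = (-218*46 + 2*3) + 3*(-84 - 1*(-29)) = (-10028 + 6) + 3*(-84 + 29) = -10022 + 3*(-55) = -10022 - 165 = -10187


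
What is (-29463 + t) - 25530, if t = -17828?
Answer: -72821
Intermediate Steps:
(-29463 + t) - 25530 = (-29463 - 17828) - 25530 = -47291 - 25530 = -72821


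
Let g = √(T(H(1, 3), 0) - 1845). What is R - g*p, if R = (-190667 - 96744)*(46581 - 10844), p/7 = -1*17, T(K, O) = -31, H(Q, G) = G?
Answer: -10271206907 + 238*I*√469 ≈ -1.0271e+10 + 5154.2*I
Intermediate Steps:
g = 2*I*√469 (g = √(-31 - 1845) = √(-1876) = 2*I*√469 ≈ 43.313*I)
p = -119 (p = 7*(-1*17) = 7*(-17) = -119)
R = -10271206907 (R = -287411*35737 = -10271206907)
R - g*p = -10271206907 - 2*I*√469*(-119) = -10271206907 - (-238)*I*√469 = -10271206907 + 238*I*√469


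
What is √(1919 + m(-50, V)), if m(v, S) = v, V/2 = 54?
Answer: √1869 ≈ 43.232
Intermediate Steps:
V = 108 (V = 2*54 = 108)
√(1919 + m(-50, V)) = √(1919 - 50) = √1869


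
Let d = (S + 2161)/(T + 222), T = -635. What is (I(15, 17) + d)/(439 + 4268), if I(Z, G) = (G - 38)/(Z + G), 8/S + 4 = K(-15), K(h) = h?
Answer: -1478419/1181946528 ≈ -0.0012508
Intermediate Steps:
S = -8/19 (S = 8/(-4 - 15) = 8/(-19) = 8*(-1/19) = -8/19 ≈ -0.42105)
I(Z, G) = (-38 + G)/(G + Z)
d = -41051/7847 (d = (-8/19 + 2161)/(-635 + 222) = (41051/19)/(-413) = (41051/19)*(-1/413) = -41051/7847 ≈ -5.2314)
(I(15, 17) + d)/(439 + 4268) = ((-38 + 17)/(17 + 15) - 41051/7847)/(439 + 4268) = (-21/32 - 41051/7847)/4707 = ((1/32)*(-21) - 41051/7847)*(1/4707) = (-21/32 - 41051/7847)*(1/4707) = -1478419/251104*1/4707 = -1478419/1181946528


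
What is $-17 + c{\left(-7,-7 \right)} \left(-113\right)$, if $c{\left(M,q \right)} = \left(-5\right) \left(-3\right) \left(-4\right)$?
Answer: $6763$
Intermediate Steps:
$c{\left(M,q \right)} = -60$ ($c{\left(M,q \right)} = 15 \left(-4\right) = -60$)
$-17 + c{\left(-7,-7 \right)} \left(-113\right) = -17 - -6780 = -17 + 6780 = 6763$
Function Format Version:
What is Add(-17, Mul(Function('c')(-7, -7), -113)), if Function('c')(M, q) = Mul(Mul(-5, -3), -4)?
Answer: 6763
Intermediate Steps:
Function('c')(M, q) = -60 (Function('c')(M, q) = Mul(15, -4) = -60)
Add(-17, Mul(Function('c')(-7, -7), -113)) = Add(-17, Mul(-60, -113)) = Add(-17, 6780) = 6763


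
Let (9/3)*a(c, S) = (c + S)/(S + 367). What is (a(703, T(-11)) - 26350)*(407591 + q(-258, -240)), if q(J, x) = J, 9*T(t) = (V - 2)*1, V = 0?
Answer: -106288546337425/9903 ≈ -1.0733e+10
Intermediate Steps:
T(t) = -2/9 (T(t) = ((0 - 2)*1)/9 = (-2*1)/9 = (⅑)*(-2) = -2/9)
a(c, S) = (S + c)/(3*(367 + S)) (a(c, S) = ((c + S)/(S + 367))/3 = ((S + c)/(367 + S))/3 = (S + c)/(3*(367 + S)))
(a(703, T(-11)) - 26350)*(407591 + q(-258, -240)) = ((-2/9 + 703)/(3*(367 - 2/9)) - 26350)*(407591 - 258) = ((⅓)*(6325/9)/(3301/9) - 26350)*407333 = ((⅓)*(9/3301)*(6325/9) - 26350)*407333 = (6325/9903 - 26350)*407333 = -260937725/9903*407333 = -106288546337425/9903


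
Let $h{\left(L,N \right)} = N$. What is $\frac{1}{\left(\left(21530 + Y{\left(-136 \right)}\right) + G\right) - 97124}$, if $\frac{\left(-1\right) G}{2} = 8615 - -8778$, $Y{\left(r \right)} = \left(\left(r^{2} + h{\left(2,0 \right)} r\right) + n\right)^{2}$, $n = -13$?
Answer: $\frac{1}{341510909} \approx 2.9282 \cdot 10^{-9}$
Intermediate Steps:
$Y{\left(r \right)} = \left(-13 + r^{2}\right)^{2}$ ($Y{\left(r \right)} = \left(\left(r^{2} + 0 r\right) - 13\right)^{2} = \left(\left(r^{2} + 0\right) - 13\right)^{2} = \left(r^{2} - 13\right)^{2} = \left(-13 + r^{2}\right)^{2}$)
$G = -34786$ ($G = - 2 \left(8615 - -8778\right) = - 2 \left(8615 + 8778\right) = \left(-2\right) 17393 = -34786$)
$\frac{1}{\left(\left(21530 + Y{\left(-136 \right)}\right) + G\right) - 97124} = \frac{1}{\left(\left(21530 + \left(-13 + \left(-136\right)^{2}\right)^{2}\right) - 34786\right) - 97124} = \frac{1}{\left(\left(21530 + \left(-13 + 18496\right)^{2}\right) - 34786\right) - 97124} = \frac{1}{\left(\left(21530 + 18483^{2}\right) - 34786\right) - 97124} = \frac{1}{\left(\left(21530 + 341621289\right) - 34786\right) - 97124} = \frac{1}{\left(341642819 - 34786\right) - 97124} = \frac{1}{341608033 - 97124} = \frac{1}{341510909}$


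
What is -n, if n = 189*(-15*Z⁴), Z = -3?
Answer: 229635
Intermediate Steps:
n = -229635 (n = 189*(-15*(-3)⁴) = 189*(-15*81) = 189*(-1215) = -229635)
-n = -1*(-229635) = 229635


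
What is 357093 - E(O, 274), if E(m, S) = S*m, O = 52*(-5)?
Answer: 428333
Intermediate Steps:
O = -260
357093 - E(O, 274) = 357093 - 274*(-260) = 357093 - 1*(-71240) = 357093 + 71240 = 428333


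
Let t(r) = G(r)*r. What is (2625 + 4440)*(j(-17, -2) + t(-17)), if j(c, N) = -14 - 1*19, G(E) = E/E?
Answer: -353250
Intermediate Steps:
G(E) = 1
t(r) = r (t(r) = 1*r = r)
j(c, N) = -33 (j(c, N) = -14 - 19 = -33)
(2625 + 4440)*(j(-17, -2) + t(-17)) = (2625 + 4440)*(-33 - 17) = 7065*(-50) = -353250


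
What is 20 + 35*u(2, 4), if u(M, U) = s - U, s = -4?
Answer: -260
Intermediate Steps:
u(M, U) = -4 - U
20 + 35*u(2, 4) = 20 + 35*(-4 - 1*4) = 20 + 35*(-4 - 4) = 20 + 35*(-8) = 20 - 280 = -260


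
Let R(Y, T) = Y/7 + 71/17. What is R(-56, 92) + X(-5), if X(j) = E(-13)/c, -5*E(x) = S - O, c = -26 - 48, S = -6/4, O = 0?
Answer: -48151/12580 ≈ -3.8276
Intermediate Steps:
S = -3/2 (S = -6*1/4 = -3/2 ≈ -1.5000)
c = -74
R(Y, T) = 71/17 + Y/7 (R(Y, T) = Y*(1/7) + 71*(1/17) = Y/7 + 71/17 = 71/17 + Y/7)
E(x) = 3/10 (E(x) = -(-3/2 - 1*0)/5 = -(-3/2 + 0)/5 = -1/5*(-3/2) = 3/10)
X(j) = -3/740 (X(j) = (3/10)/(-74) = (3/10)*(-1/74) = -3/740)
R(-56, 92) + X(-5) = (71/17 + (1/7)*(-56)) - 3/740 = (71/17 - 8) - 3/740 = -65/17 - 3/740 = -48151/12580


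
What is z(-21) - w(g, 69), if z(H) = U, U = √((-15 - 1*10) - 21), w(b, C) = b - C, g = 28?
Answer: 41 + I*√46 ≈ 41.0 + 6.7823*I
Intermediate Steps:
U = I*√46 (U = √((-15 - 10) - 21) = √(-25 - 21) = √(-46) = I*√46 ≈ 6.7823*I)
z(H) = I*√46
z(-21) - w(g, 69) = I*√46 - (28 - 1*69) = I*√46 - (28 - 69) = I*√46 - 1*(-41) = I*√46 + 41 = 41 + I*√46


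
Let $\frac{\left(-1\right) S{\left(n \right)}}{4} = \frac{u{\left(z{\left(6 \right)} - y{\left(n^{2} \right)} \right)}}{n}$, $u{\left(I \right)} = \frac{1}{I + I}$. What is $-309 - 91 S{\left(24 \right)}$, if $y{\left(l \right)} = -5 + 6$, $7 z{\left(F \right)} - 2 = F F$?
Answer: $- \frac{114311}{372} \approx -307.29$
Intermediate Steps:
$z{\left(F \right)} = \frac{2}{7} + \frac{F^{2}}{7}$ ($z{\left(F \right)} = \frac{2}{7} + \frac{F F}{7} = \frac{2}{7} + \frac{F^{2}}{7}$)
$y{\left(l \right)} = 1$
$u{\left(I \right)} = \frac{1}{2 I}$
$S{\left(n \right)} = - \frac{14}{31 n}$ ($S{\left(n \right)} = - 4 \frac{\frac{1}{2} \frac{1}{\left(\frac{2}{7} + \frac{6^{2}}{7}\right) - 1}}{n} = - 4 \frac{\frac{1}{2} \frac{1}{\left(\frac{2}{7} + \frac{1}{7} \cdot 36\right) - 1}}{n} = - 4 \frac{\frac{1}{2} \frac{1}{\left(\frac{2}{7} + \frac{36}{7}\right) - 1}}{n} = - 4 \frac{\frac{1}{2} \frac{1}{\frac{38}{7} - 1}}{n} = - 4 \frac{\frac{1}{2} \frac{1}{\frac{31}{7}}}{n} = - 4 \frac{\frac{1}{2} \cdot \frac{7}{31}}{n} = - 4 \frac{7}{62 n} = - \frac{14}{31 n}$)
$-309 - 91 S{\left(24 \right)} = -309 - 91 \left(- \frac{14}{31 \cdot 24}\right) = -309 - 91 \left(\left(- \frac{14}{31}\right) \frac{1}{24}\right) = -309 - - \frac{637}{372} = -309 + \frac{637}{372} = - \frac{114311}{372}$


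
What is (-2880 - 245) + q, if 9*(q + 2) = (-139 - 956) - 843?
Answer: -10027/3 ≈ -3342.3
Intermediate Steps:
q = -652/3 (q = -2 + ((-139 - 956) - 843)/9 = -2 + (-1095 - 843)/9 = -2 + (1/9)*(-1938) = -2 - 646/3 = -652/3 ≈ -217.33)
(-2880 - 245) + q = (-2880 - 245) - 652/3 = -3125 - 652/3 = -10027/3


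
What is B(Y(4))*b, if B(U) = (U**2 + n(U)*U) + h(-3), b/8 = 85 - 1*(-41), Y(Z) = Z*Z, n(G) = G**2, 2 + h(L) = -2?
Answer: 4382784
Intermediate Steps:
h(L) = -4 (h(L) = -2 - 2 = -4)
Y(Z) = Z**2
b = 1008 (b = 8*(85 - 1*(-41)) = 8*(85 + 41) = 8*126 = 1008)
B(U) = -4 + U**2 + U**3 (B(U) = (U**2 + U**2*U) - 4 = (U**2 + U**3) - 4 = -4 + U**2 + U**3)
B(Y(4))*b = (-4 + (4**2)**2 + (4**2)**3)*1008 = (-4 + 16**2 + 16**3)*1008 = (-4 + 256 + 4096)*1008 = 4348*1008 = 4382784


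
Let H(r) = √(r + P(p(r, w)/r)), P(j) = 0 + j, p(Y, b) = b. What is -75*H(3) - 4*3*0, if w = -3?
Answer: -75*√2 ≈ -106.07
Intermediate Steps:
P(j) = j
H(r) = √(r - 3/r)
-75*H(3) - 4*3*0 = -75*√(3 - 3/3) - 4*3*0 = -75*√(3 - 3*⅓) - 12*0 = -75*√(3 - 1) + 0 = -75*√2 + 0 = -75*√2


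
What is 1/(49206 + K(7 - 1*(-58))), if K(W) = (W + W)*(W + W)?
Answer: 1/66106 ≈ 1.5127e-5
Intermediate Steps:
K(W) = 4*W² (K(W) = (2*W)*(2*W) = 4*W²)
1/(49206 + K(7 - 1*(-58))) = 1/(49206 + 4*(7 - 1*(-58))²) = 1/(49206 + 4*(7 + 58)²) = 1/(49206 + 4*65²) = 1/(49206 + 4*4225) = 1/(49206 + 16900) = 1/66106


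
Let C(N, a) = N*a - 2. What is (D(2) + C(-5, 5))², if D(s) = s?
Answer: 625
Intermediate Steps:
C(N, a) = -2 + N*a
(D(2) + C(-5, 5))² = (2 + (-2 - 5*5))² = (2 + (-2 - 25))² = (2 - 27)² = (-25)² = 625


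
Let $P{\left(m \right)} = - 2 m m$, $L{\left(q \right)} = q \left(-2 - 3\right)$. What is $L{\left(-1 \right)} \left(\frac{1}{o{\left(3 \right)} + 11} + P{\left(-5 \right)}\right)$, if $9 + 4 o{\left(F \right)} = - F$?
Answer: $- \frac{1995}{8} \approx -249.38$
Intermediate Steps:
$L{\left(q \right)} = - 5 q$ ($L{\left(q \right)} = q \left(-5\right) = - 5 q$)
$P{\left(m \right)} = - 2 m^{2}$
$o{\left(F \right)} = - \frac{9}{4} - \frac{F}{4}$ ($o{\left(F \right)} = - \frac{9}{4} + \frac{\left(-1\right) F}{4} = - \frac{9}{4} - \frac{F}{4}$)
$L{\left(-1 \right)} \left(\frac{1}{o{\left(3 \right)} + 11} + P{\left(-5 \right)}\right) = \left(-5\right) \left(-1\right) \left(\frac{1}{\left(- \frac{9}{4} - \frac{3}{4}\right) + 11} - 2 \left(-5\right)^{2}\right) = 5 \left(\frac{1}{\left(- \frac{9}{4} - \frac{3}{4}\right) + 11} - 50\right) = 5 \left(\frac{1}{-3 + 11} - 50\right) = 5 \left(\frac{1}{8} - 50\right) = 5 \left(- \frac{399}{8}\right) = - \frac{1995}{8}$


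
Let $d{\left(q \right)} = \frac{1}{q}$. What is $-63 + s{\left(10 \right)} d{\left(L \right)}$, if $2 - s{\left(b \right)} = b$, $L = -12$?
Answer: $- \frac{187}{3} \approx -62.333$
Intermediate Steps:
$s{\left(b \right)} = 2 - b$
$-63 + s{\left(10 \right)} d{\left(L \right)} = -63 + \frac{2 - 10}{-12} = -63 + \left(2 - 10\right) \left(- \frac{1}{12}\right) = -63 - - \frac{2}{3} = -63 + \frac{2}{3} = - \frac{187}{3}$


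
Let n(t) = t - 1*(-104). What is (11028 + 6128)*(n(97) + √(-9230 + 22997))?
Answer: 3448356 + 17156*√13767 ≈ 5.4613e+6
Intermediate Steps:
n(t) = 104 + t (n(t) = t + 104 = 104 + t)
(11028 + 6128)*(n(97) + √(-9230 + 22997)) = (11028 + 6128)*((104 + 97) + √(-9230 + 22997)) = 17156*(201 + √13767) = 3448356 + 17156*√13767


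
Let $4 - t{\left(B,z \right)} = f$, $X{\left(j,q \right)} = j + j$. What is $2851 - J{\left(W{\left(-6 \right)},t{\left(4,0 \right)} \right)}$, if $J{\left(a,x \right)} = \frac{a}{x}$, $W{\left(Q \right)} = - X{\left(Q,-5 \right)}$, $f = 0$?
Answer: $2848$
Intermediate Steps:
$X{\left(j,q \right)} = 2 j$
$W{\left(Q \right)} = - 2 Q$
$t{\left(B,z \right)} = 4$ ($t{\left(B,z \right)} = 4 - 0 = 4 + 0 = 4$)
$2851 - J{\left(W{\left(-6 \right)},t{\left(4,0 \right)} \right)} = 2851 - \frac{\left(-2\right) \left(-6\right)}{4} = 2851 - 12 \cdot \frac{1}{4} = 2851 - 3 = 2848$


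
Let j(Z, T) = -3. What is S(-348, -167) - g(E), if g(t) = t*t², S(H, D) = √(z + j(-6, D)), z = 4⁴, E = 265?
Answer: -18609625 + √253 ≈ -1.8610e+7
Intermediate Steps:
z = 256
S(H, D) = √253 (S(H, D) = √(256 - 3) = √253)
g(t) = t³
S(-348, -167) - g(E) = √253 - 1*265³ = √253 - 1*18609625 = √253 - 18609625 = -18609625 + √253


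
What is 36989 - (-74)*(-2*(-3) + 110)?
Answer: 45573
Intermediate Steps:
36989 - (-74)*(-2*(-3) + 110) = 36989 - (-74)*(6 + 110) = 36989 - (-74)*116 = 36989 - 1*(-8584) = 36989 + 8584 = 45573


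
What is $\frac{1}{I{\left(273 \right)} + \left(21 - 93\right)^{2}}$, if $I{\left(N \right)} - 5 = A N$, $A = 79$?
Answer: $\frac{1}{26756} \approx 3.7375 \cdot 10^{-5}$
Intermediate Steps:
$I{\left(N \right)} = 5 + 79 N$
$\frac{1}{I{\left(273 \right)} + \left(21 - 93\right)^{2}} = \frac{1}{\left(5 + 79 \cdot 273\right) + \left(21 - 93\right)^{2}} = \frac{1}{\left(5 + 21567\right) + \left(-72\right)^{2}} = \frac{1}{21572 + 5184} = \frac{1}{26756}$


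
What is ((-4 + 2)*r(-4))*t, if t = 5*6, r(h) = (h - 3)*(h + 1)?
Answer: -1260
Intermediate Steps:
r(h) = (1 + h)*(-3 + h) (r(h) = (-3 + h)*(1 + h) = (1 + h)*(-3 + h))
t = 30
((-4 + 2)*r(-4))*t = ((-4 + 2)*(-3 + (-4)**2 - 2*(-4)))*30 = -2*(-3 + 16 + 8)*30 = -2*21*30 = -42*30 = -1260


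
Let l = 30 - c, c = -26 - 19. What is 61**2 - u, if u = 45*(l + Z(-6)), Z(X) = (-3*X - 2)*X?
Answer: 4666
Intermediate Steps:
Z(X) = X*(-2 - 3*X) (Z(X) = (-2 - 3*X)*X = X*(-2 - 3*X))
c = -45
l = 75 (l = 30 - 1*(-45) = 30 + 45 = 75)
u = -945 (u = 45*(75 - 1*(-6)*(2 + 3*(-6))) = 45*(75 - 1*(-6)*(2 - 18)) = 45*(75 - 1*(-6)*(-16)) = 45*(75 - 96) = 45*(-21) = -945)
61**2 - u = 61**2 - 1*(-945) = 3721 + 945 = 4666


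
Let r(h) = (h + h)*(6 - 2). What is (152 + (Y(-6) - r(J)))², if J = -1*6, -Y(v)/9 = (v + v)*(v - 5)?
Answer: 976144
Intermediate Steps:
Y(v) = -18*v*(-5 + v) (Y(v) = -9*(v + v)*(v - 5) = -9*2*v*(-5 + v) = -18*v*(-5 + v))
J = -6
r(h) = 8*h (r(h) = (2*h)*4 = 8*h)
(152 + (Y(-6) - r(J)))² = (152 + (18*(-6)*(5 - 1*(-6)) - 8*(-6)))² = (152 + (18*(-6)*(5 + 6) - 1*(-48)))² = (152 + (18*(-6)*11 + 48))² = (152 + (-1188 + 48))² = (152 - 1140)² = (-988)² = 976144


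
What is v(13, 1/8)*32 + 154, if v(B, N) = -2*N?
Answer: 146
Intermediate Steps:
v(13, 1/8)*32 + 154 = -2/8*32 + 154 = -2*1/8*32 + 154 = -1/4*32 + 154 = -8 + 154 = 146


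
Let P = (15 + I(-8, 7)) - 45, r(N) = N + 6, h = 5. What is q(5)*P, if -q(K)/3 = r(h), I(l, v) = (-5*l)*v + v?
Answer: -8481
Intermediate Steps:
I(l, v) = v - 5*l*v (I(l, v) = -5*l*v + v = v - 5*l*v)
r(N) = 6 + N
q(K) = -33 (q(K) = -3*(6 + 5) = -3*11 = -33)
P = 257 (P = (15 + 7*(1 - 5*(-8))) - 45 = (15 + 7*(1 + 40)) - 45 = (15 + 7*41) - 45 = (15 + 287) - 45 = 302 - 45 = 257)
q(5)*P = -33*257 = -8481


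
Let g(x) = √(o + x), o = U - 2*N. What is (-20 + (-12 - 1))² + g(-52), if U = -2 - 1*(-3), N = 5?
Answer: 1089 + I*√61 ≈ 1089.0 + 7.8102*I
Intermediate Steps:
U = 1 (U = -2 + 3 = 1)
o = -9 (o = 1 - 2*5 = 1 - 10 = -9)
g(x) = √(-9 + x)
(-20 + (-12 - 1))² + g(-52) = (-20 + (-12 - 1))² + √(-9 - 52) = (-20 - 13)² + √(-61) = (-33)² + I*√61 = 1089 + I*√61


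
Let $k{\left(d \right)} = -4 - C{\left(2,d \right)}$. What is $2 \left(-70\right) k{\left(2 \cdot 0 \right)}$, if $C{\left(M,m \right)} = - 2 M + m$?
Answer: $0$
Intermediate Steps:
$C{\left(M,m \right)} = m - 2 M$
$k{\left(d \right)} = - d$ ($k{\left(d \right)} = -4 - \left(d - 4\right) = -4 - \left(-4 + d\right) = - d$)
$2 \left(-70\right) k{\left(2 \cdot 0 \right)} = 2 \left(-70\right) \left(- 2 \cdot 0\right) = - 140 \left(\left(-1\right) 0\right) = \left(-140\right) 0 = 0$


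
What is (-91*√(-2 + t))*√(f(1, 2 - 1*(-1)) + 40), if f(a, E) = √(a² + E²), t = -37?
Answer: -91*I*√(1560 + 39*√10) ≈ -3733.6*I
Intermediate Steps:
f(a, E) = √(E² + a²)
(-91*√(-2 + t))*√(f(1, 2 - 1*(-1)) + 40) = (-91*√(-2 - 37))*√(√((2 - 1*(-1))² + 1²) + 40) = (-91*I*√39)*√(√((2 + 1)² + 1) + 40) = (-91*I*√39)*√(√(3² + 1) + 40) = (-91*I*√39)*√(√(9 + 1) + 40) = (-91*I*√39)*√(√10 + 40) = (-91*I*√39)*√(40 + √10) = -91*I*√39*√(40 + √10)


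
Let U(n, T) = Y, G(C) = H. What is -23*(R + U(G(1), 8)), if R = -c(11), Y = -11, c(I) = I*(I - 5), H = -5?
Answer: 1771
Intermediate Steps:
c(I) = I*(-5 + I)
G(C) = -5
U(n, T) = -11
R = -66 (R = -11*(-5 + 11) = -11*6 = -1*66 = -66)
-23*(R + U(G(1), 8)) = -23*(-66 - 11) = -23*(-77) = 1771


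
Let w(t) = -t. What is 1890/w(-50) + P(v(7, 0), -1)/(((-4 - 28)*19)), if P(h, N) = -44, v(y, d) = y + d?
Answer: 28783/760 ≈ 37.872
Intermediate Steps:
v(y, d) = d + y
1890/w(-50) + P(v(7, 0), -1)/(((-4 - 28)*19)) = 1890/((-1*(-50))) - 44*1/(19*(-4 - 28)) = 1890/50 - 44/((-32*19)) = 1890*(1/50) - 44/(-608) = 189/5 - 44*(-1/608) = 189/5 + 11/152 = 28783/760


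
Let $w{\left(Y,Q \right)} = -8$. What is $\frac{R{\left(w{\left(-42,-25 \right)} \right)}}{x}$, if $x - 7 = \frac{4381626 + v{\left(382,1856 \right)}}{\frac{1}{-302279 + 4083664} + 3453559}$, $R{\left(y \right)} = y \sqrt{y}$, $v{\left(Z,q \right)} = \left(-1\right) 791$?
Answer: $- \frac{208947779187456 i \sqrt{2}}{107980277150987} \approx - 2.7366 i$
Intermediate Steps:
$v{\left(Z,q \right)} = -791$
$R{\left(y \right)} = y^{\frac{3}{2}}$
$x = \frac{107980277150987}{13059236199216}$ ($x = 7 + \frac{4381626 - 791}{\frac{1}{-302279 + 4083664} + 3453559} = 7 + \frac{4380835}{\frac{1}{3781385} + 3453559} = 7 + \frac{4380835}{\frac{13059236199216}{3781385}} = 7 + 4380835 \cdot \frac{3781385}{13059236199216} = 7 + \frac{16565623756475}{13059236199216} = \frac{107980277150987}{13059236199216} \approx 8.2685$)
$\frac{R{\left(w{\left(-42,-25 \right)} \right)}}{x} = \frac{\left(-8\right)^{\frac{3}{2}}}{\frac{107980277150987}{13059236199216}} = - 16 i \sqrt{2} \cdot \frac{13059236199216}{107980277150987} = - \frac{208947779187456 i \sqrt{2}}{107980277150987}$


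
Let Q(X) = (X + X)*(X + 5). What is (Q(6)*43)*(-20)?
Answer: -113520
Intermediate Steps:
Q(X) = 2*X*(5 + X) (Q(X) = (2*X)*(5 + X) = 2*X*(5 + X))
(Q(6)*43)*(-20) = ((2*6*(5 + 6))*43)*(-20) = ((2*6*11)*43)*(-20) = (132*43)*(-20) = 5676*(-20) = -113520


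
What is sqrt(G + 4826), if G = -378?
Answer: 4*sqrt(278) ≈ 66.693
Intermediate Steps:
sqrt(G + 4826) = sqrt(-378 + 4826) = sqrt(4448) = 4*sqrt(278)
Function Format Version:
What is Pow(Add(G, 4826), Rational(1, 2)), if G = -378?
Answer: Mul(4, Pow(278, Rational(1, 2))) ≈ 66.693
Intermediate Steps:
Pow(Add(G, 4826), Rational(1, 2)) = Pow(Add(-378, 4826), Rational(1, 2)) = Pow(4448, Rational(1, 2)) = Mul(4, Pow(278, Rational(1, 2)))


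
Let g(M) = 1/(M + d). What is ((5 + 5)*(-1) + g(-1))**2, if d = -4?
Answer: 2601/25 ≈ 104.04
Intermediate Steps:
g(M) = 1/(-4 + M) (g(M) = 1/(M - 4) = 1/(-4 + M))
((5 + 5)*(-1) + g(-1))**2 = ((5 + 5)*(-1) + 1/(-4 - 1))**2 = (10*(-1) + 1/(-5))**2 = (-10 - 1/5)**2 = (-51/5)**2 = 2601/25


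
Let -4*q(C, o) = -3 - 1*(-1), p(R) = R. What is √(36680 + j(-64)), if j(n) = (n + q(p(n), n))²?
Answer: √162849/2 ≈ 201.77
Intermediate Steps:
q(C, o) = ½ (q(C, o) = -(-3 - 1*(-1))/4 = -(-3 + 1)/4 = -¼*(-2) = ½)
j(n) = (½ + n)² (j(n) = (n + ½)² = (½ + n)²)
√(36680 + j(-64)) = √(36680 + (1 + 2*(-64))²/4) = √(36680 + (1 - 128)²/4) = √(36680 + (¼)*(-127)²) = √(36680 + (¼)*16129) = √(36680 + 16129/4) = √(162849/4) = √162849/2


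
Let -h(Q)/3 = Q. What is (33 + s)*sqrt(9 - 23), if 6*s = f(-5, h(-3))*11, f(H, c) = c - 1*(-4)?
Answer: 341*I*sqrt(14)/6 ≈ 212.65*I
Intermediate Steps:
h(Q) = -3*Q
f(H, c) = 4 + c (f(H, c) = c + 4 = 4 + c)
s = 143/6 (s = ((4 - 3*(-3))*11)/6 = ((4 + 9)*11)/6 = (13*11)/6 = (1/6)*143 = 143/6 ≈ 23.833)
(33 + s)*sqrt(9 - 23) = (33 + 143/6)*sqrt(9 - 23) = 341*sqrt(-14)/6 = 341*(I*sqrt(14))/6 = 341*I*sqrt(14)/6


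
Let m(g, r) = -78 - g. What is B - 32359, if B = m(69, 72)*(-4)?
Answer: -31771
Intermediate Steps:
B = 588 (B = (-78 - 1*69)*(-4) = (-78 - 69)*(-4) = -147*(-4) = 588)
B - 32359 = 588 - 32359 = -31771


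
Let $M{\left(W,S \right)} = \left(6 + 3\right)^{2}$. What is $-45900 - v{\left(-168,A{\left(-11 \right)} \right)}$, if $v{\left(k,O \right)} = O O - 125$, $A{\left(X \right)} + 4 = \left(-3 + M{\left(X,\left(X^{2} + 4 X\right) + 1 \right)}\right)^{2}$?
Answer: $-37012175$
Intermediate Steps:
$M{\left(W,S \right)} = 81$ ($M{\left(W,S \right)} = 9^{2} = 81$)
$A{\left(X \right)} = 6080$ ($A{\left(X \right)} = -4 + \left(-3 + 81\right)^{2} = -4 + 78^{2} = -4 + 6084 = 6080$)
$v{\left(k,O \right)} = -125 + O^{2}$ ($v{\left(k,O \right)} = O^{2} - 125 = -125 + O^{2}$)
$-45900 - v{\left(-168,A{\left(-11 \right)} \right)} = -45900 - \left(-125 + 6080^{2}\right) = -45900 - \left(-125 + 36966400\right) = -45900 - 36966275 = -37012175$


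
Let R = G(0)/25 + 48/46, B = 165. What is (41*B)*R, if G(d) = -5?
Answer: 131241/23 ≈ 5706.1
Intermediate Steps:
R = 97/115 (R = -5/25 + 48/46 = -5*1/25 + 48*(1/46) = -⅕ + 24/23 = 97/115 ≈ 0.84348)
(41*B)*R = (41*165)*(97/115) = 6765*(97/115) = 131241/23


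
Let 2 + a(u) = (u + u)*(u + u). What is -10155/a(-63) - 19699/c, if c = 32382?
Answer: -160385284/128507967 ≈ -1.2481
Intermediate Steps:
a(u) = -2 + 4*u**2 (a(u) = -2 + (u + u)*(u + u) = -2 + (2*u)*(2*u) = -2 + 4*u**2)
-10155/a(-63) - 19699/c = -10155/(-2 + 4*(-63)**2) - 19699/32382 = -10155/(-2 + 4*3969) - 19699*1/32382 = -10155/(-2 + 15876) - 19699/32382 = -10155/15874 - 19699/32382 = -160385284/128507967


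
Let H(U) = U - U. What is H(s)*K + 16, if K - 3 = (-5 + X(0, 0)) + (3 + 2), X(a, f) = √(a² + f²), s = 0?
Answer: 16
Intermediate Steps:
H(U) = 0
K = 3 (K = 3 + ((-5 + √(0² + 0²)) + (3 + 2)) = 3 + ((-5 + √(0 + 0)) + 5) = 3 + ((-5 + √0) + 5) = 3 + ((-5 + 0) + 5) = 3 + (-5 + 5) = 3 + 0 = 3)
H(s)*K + 16 = 0*3 + 16 = 0 + 16 = 16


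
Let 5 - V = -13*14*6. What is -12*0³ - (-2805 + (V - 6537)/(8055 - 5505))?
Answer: 42107/15 ≈ 2807.1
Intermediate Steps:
V = 1097 (V = 5 - (-13*14)*6 = 5 - (-182)*6 = 5 - 1*(-1092) = 5 + 1092 = 1097)
-12*0³ - (-2805 + (V - 6537)/(8055 - 5505)) = -12*0³ - (-2805 + (1097 - 6537)/(8055 - 5505)) = -12*0 - (-2805 - 5440/2550) = 0 - (-2805 - 5440*1/2550) = 0 - (-2805 - 32/15) = 0 - 1*(-42107/15) = 0 + 42107/15 = 42107/15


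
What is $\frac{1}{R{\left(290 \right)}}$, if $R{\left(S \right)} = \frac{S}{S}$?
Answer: $1$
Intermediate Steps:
$R{\left(S \right)} = 1$
$\frac{1}{R{\left(290 \right)}} = 1^{-1} = 1$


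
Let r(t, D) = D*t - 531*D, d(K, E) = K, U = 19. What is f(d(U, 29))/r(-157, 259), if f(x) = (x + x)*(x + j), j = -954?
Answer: 17765/89096 ≈ 0.19939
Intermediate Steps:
f(x) = 2*x*(-954 + x) (f(x) = (x + x)*(x - 954) = (2*x)*(-954 + x) = 2*x*(-954 + x))
r(t, D) = -531*D + D*t
f(d(U, 29))/r(-157, 259) = (2*19*(-954 + 19))/((259*(-531 - 157))) = (2*19*(-935))/((259*(-688))) = -35530/(-178192) = -35530*(-1/178192) = 17765/89096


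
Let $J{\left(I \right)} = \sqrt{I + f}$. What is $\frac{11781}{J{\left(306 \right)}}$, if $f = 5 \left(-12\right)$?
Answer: $\frac{3927 \sqrt{246}}{82} \approx 751.13$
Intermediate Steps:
$f = -60$
$J{\left(I \right)} = \sqrt{-60 + I}$ ($J{\left(I \right)} = \sqrt{I - 60} = \sqrt{-60 + I}$)
$\frac{11781}{J{\left(306 \right)}} = \frac{11781}{\sqrt{-60 + 306}} = \frac{11781}{\sqrt{246}} = 11781 \frac{\sqrt{246}}{246} = \frac{3927 \sqrt{246}}{82}$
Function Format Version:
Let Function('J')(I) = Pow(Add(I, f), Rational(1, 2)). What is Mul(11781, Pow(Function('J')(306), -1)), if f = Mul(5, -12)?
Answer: Mul(Rational(3927, 82), Pow(246, Rational(1, 2))) ≈ 751.13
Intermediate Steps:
f = -60
Function('J')(I) = Pow(Add(-60, I), Rational(1, 2)) (Function('J')(I) = Pow(Add(I, -60), Rational(1, 2)) = Pow(Add(-60, I), Rational(1, 2)))
Mul(11781, Pow(Function('J')(306), -1)) = Mul(11781, Pow(Pow(Add(-60, 306), Rational(1, 2)), -1)) = Mul(11781, Pow(Pow(246, Rational(1, 2)), -1)) = Mul(11781, Mul(Rational(1, 246), Pow(246, Rational(1, 2)))) = Mul(Rational(3927, 82), Pow(246, Rational(1, 2)))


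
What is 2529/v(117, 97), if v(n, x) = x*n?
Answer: 281/1261 ≈ 0.22284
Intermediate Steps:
v(n, x) = n*x
2529/v(117, 97) = 2529/((117*97)) = 2529/11349 = 2529*(1/11349) = 281/1261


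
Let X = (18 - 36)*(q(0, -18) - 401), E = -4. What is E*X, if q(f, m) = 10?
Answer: -28152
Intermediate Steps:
X = 7038 (X = (18 - 36)*(10 - 401) = -18*(-391) = 7038)
E*X = -4*7038 = -28152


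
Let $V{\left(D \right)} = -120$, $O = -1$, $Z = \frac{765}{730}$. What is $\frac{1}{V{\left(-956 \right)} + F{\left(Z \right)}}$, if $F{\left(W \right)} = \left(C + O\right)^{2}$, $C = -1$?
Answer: $- \frac{1}{116} \approx -0.0086207$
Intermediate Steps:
$Z = \frac{153}{146}$ ($Z = 765 \cdot \frac{1}{730} = \frac{153}{146} \approx 1.0479$)
$F{\left(W \right)} = 4$ ($F{\left(W \right)} = \left(-1 - 1\right)^{2} = \left(-2\right)^{2} = 4$)
$\frac{1}{V{\left(-956 \right)} + F{\left(Z \right)}} = \frac{1}{-120 + 4} = \frac{1}{-116} = - \frac{1}{116}$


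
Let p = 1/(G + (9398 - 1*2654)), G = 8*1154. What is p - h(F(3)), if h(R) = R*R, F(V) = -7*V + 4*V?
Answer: -1294055/15976 ≈ -81.000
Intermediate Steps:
G = 9232
F(V) = -3*V
h(R) = R²
p = 1/15976 (p = 1/(9232 + (9398 - 1*2654)) = 1/(9232 + (9398 - 2654)) = 1/(9232 + 6744) = 1/15976 ≈ 6.2594e-5)
p - h(F(3)) = 1/15976 - (-3*3)² = 1/15976 - 1*(-9)² = 1/15976 - 1*81 = 1/15976 - 81 = -1294055/15976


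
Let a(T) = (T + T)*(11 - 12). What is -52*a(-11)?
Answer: -1144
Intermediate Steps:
a(T) = -2*T (a(T) = (2*T)*(-1) = -2*T)
-52*a(-11) = -(-104)*(-11) = -52*22 = -1144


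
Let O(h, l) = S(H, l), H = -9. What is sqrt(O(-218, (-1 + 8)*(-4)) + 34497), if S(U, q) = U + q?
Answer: 2*sqrt(8615) ≈ 185.63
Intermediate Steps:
O(h, l) = -9 + l
sqrt(O(-218, (-1 + 8)*(-4)) + 34497) = sqrt((-9 + (-1 + 8)*(-4)) + 34497) = sqrt((-9 + 7*(-4)) + 34497) = sqrt((-9 - 28) + 34497) = sqrt(-37 + 34497) = sqrt(34460) = 2*sqrt(8615)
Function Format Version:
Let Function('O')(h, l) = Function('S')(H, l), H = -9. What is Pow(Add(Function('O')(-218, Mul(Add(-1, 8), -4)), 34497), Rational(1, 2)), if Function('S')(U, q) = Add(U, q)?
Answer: Mul(2, Pow(8615, Rational(1, 2))) ≈ 185.63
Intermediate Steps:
Function('O')(h, l) = Add(-9, l)
Pow(Add(Function('O')(-218, Mul(Add(-1, 8), -4)), 34497), Rational(1, 2)) = Pow(Add(Add(-9, Mul(Add(-1, 8), -4)), 34497), Rational(1, 2)) = Pow(Add(Add(-9, Mul(7, -4)), 34497), Rational(1, 2)) = Pow(Add(Add(-9, -28), 34497), Rational(1, 2)) = Pow(Add(-37, 34497), Rational(1, 2)) = Pow(34460, Rational(1, 2)) = Mul(2, Pow(8615, Rational(1, 2)))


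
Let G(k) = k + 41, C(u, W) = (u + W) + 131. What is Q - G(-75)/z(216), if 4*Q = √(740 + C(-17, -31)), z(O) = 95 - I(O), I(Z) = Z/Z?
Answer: 17/47 + √823/4 ≈ 7.5337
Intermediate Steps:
C(u, W) = 131 + W + u (C(u, W) = (W + u) + 131 = 131 + W + u)
I(Z) = 1
G(k) = 41 + k
z(O) = 94 (z(O) = 95 - 1*1 = 95 - 1 = 94)
Q = √823/4 (Q = √(740 + (131 - 31 - 17))/4 = √(740 + 83)/4 = √823/4 ≈ 7.1720)
Q - G(-75)/z(216) = √823/4 - (41 - 75)/94 = √823/4 - (-34)/94 = √823/4 - 1*(-17/47) = √823/4 + 17/47 = 17/47 + √823/4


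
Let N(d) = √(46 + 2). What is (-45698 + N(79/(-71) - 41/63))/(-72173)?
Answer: 45698/72173 - 4*√3/72173 ≈ 0.63308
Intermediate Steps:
N(d) = 4*√3 (N(d) = √48 = 4*√3)
(-45698 + N(79/(-71) - 41/63))/(-72173) = (-45698 + 4*√3)/(-72173) = (-45698 + 4*√3)*(-1/72173) = 45698/72173 - 4*√3/72173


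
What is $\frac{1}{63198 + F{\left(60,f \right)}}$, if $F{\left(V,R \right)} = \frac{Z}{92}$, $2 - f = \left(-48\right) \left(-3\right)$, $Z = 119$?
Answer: $\frac{92}{5814335} \approx 1.5823 \cdot 10^{-5}$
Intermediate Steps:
$f = -142$ ($f = 2 - \left(-48\right) \left(-3\right) = 2 - 144 = -142$)
$F{\left(V,R \right)} = \frac{119}{92}$
$\frac{1}{63198 + F{\left(60,f \right)}} = \frac{1}{63198 + \frac{119}{92}} = \frac{1}{\frac{5814335}{92}} = \frac{92}{5814335}$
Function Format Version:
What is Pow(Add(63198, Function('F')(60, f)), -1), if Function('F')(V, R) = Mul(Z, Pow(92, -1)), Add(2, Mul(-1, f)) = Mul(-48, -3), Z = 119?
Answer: Rational(92, 5814335) ≈ 1.5823e-5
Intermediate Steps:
f = -142 (f = Add(2, Mul(-1, Mul(-48, -3))) = Add(2, Mul(-1, 144)) = Add(2, -144) = -142)
Function('F')(V, R) = Rational(119, 92) (Function('F')(V, R) = Mul(119, Pow(92, -1)) = Mul(119, Rational(1, 92)) = Rational(119, 92))
Pow(Add(63198, Function('F')(60, f)), -1) = Pow(Add(63198, Rational(119, 92)), -1) = Pow(Rational(5814335, 92), -1) = Rational(92, 5814335)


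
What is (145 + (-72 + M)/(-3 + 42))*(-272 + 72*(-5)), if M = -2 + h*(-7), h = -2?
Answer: -1178680/13 ≈ -90668.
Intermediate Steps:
M = 12 (M = -2 - 2*(-7) = -2 + 14 = 12)
(145 + (-72 + M)/(-3 + 42))*(-272 + 72*(-5)) = (145 + (-72 + 12)/(-3 + 42))*(-272 + 72*(-5)) = (145 - 60/39)*(-272 - 360) = (145 - 60*1/39)*(-632) = (145 - 20/13)*(-632) = (1865/13)*(-632) = -1178680/13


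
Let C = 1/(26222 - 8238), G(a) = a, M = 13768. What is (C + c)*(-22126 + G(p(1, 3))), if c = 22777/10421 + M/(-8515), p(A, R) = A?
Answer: -4016741108354775/319161382592 ≈ -12585.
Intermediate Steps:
c = 50469827/88734815 (c = 22777/10421 + 13768/(-8515) = 22777*(1/10421) + 13768*(-1/8515) = 22777/10421 - 13768/8515 = 50469827/88734815 ≈ 0.56877)
C = 1/17984 ≈ 5.5605e-5
(C + c)*(-22126 + G(p(1, 3))) = (1/17984 + 50469827/88734815)*(-22126 + 1) = (907738103583/1595806912960)*(-22125) = -4016741108354775/319161382592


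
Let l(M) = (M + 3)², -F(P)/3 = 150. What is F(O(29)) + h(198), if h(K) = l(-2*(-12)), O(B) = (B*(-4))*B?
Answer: 279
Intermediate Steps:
O(B) = -4*B² (O(B) = (-4*B)*B = -4*B²)
F(P) = -450 (F(P) = -3*150 = -450)
l(M) = (3 + M)²
h(K) = 729 (h(K) = (3 - 2*(-12))² = (3 + 24)² = 27² = 729)
F(O(29)) + h(198) = -450 + 729 = 279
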